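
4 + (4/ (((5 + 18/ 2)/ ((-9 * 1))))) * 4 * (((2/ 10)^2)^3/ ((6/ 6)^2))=4.00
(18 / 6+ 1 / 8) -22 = -151 / 8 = -18.88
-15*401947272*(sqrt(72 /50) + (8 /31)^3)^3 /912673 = -7186656208508894134558656 /603268231906152089575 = -11912.87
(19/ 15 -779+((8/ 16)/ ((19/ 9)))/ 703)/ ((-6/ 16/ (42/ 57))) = 17452141784/ 11420235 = 1528.18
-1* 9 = -9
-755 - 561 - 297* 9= -3989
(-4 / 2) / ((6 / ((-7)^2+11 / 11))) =-50 / 3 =-16.67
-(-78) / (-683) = -78 / 683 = -0.11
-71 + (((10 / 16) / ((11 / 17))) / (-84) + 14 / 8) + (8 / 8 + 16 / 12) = -164911 / 2464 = -66.93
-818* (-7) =5726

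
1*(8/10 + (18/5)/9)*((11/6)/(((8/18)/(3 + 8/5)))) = 2277/100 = 22.77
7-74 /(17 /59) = -4247 /17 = -249.82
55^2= 3025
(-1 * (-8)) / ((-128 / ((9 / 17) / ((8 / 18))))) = -81 / 1088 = -0.07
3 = 3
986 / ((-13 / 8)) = -7888 / 13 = -606.77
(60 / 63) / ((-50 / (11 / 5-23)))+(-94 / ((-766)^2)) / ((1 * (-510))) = 691590287 / 1745599100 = 0.40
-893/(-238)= 893/238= 3.75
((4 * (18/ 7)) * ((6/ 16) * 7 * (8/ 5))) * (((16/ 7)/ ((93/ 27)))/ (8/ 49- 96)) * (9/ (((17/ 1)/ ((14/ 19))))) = -3429216/ 29388155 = -0.12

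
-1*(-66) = 66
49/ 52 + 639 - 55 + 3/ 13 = 30429/ 52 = 585.17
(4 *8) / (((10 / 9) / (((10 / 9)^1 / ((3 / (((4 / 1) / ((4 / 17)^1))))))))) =544 / 3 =181.33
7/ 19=0.37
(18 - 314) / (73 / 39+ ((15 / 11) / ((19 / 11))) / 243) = -2961036 / 18757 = -157.86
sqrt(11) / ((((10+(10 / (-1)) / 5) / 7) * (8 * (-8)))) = -7 * sqrt(11) / 512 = -0.05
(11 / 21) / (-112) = -11 / 2352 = -0.00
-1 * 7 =-7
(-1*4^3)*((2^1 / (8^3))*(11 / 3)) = -11 / 12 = -0.92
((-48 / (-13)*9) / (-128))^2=0.07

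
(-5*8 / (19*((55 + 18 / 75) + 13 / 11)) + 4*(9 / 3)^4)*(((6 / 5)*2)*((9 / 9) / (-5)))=-95505496 / 614175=-155.50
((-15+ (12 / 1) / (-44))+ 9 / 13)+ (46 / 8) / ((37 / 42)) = -85221 / 10582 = -8.05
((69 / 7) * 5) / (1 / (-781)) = -269445 / 7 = -38492.14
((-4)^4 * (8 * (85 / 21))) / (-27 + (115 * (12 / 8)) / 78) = -9052160 / 27069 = -334.41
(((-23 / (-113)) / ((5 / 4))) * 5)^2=8464 / 12769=0.66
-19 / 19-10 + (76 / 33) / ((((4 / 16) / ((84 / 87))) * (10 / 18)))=7991 / 1595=5.01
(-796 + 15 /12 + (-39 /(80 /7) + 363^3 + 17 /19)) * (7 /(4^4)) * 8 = 508925561151 /48640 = 10463107.75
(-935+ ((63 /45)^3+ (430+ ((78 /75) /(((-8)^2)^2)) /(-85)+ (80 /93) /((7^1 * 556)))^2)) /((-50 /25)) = -91983.97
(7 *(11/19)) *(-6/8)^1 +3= -3/76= -0.04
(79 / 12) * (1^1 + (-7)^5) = -221279 / 2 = -110639.50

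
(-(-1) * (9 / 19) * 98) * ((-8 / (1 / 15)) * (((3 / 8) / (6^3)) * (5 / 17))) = -3675 / 1292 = -2.84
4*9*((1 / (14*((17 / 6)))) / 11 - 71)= -3345696 / 1309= -2555.92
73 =73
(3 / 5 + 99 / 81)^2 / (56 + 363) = 6724 / 848475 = 0.01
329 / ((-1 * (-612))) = 329 / 612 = 0.54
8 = 8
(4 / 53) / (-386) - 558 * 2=-1116.00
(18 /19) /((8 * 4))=9 /304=0.03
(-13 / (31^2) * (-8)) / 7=104 / 6727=0.02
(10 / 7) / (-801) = -10 / 5607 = -0.00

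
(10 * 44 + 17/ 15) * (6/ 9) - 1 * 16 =12514/ 45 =278.09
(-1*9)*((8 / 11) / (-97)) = 72 / 1067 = 0.07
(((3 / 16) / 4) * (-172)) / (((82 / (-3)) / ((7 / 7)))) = 387 / 1312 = 0.29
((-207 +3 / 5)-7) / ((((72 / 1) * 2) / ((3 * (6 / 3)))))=-1067 / 120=-8.89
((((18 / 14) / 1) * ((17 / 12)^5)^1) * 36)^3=2862423051509815793 / 155373797376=18422817.10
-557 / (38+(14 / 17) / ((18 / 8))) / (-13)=85221 / 76310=1.12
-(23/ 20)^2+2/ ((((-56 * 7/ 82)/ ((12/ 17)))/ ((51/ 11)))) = -580331/ 215600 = -2.69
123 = 123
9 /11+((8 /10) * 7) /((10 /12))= 2073 /275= 7.54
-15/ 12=-5/ 4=-1.25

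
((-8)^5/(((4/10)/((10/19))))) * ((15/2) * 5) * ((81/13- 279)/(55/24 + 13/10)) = 13071974400000/106457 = 122791121.30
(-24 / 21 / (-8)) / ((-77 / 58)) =-0.11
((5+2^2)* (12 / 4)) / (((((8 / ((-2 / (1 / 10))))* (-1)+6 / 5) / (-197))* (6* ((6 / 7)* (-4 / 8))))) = 20685 / 16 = 1292.81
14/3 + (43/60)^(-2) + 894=900.61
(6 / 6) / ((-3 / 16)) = -16 / 3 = -5.33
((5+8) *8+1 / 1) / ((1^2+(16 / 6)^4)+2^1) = 8505 / 4339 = 1.96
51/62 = 0.82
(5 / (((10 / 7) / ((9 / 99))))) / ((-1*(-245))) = 1 / 770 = 0.00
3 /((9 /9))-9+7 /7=-5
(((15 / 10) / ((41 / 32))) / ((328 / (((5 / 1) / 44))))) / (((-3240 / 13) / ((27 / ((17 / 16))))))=-0.00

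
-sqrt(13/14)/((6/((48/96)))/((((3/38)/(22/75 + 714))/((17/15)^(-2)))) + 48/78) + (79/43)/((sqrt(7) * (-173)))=-79 * sqrt(7)/52073 -3757 * sqrt(182)/4446079792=-0.00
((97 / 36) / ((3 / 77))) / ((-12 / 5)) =-37345 / 1296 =-28.82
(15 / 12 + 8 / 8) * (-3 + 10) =63 / 4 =15.75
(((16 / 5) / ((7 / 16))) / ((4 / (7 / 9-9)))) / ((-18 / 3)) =2368 / 945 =2.51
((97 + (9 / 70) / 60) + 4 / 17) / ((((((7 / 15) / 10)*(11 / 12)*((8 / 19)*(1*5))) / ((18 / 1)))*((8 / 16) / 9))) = 32054690601 / 91630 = 349827.46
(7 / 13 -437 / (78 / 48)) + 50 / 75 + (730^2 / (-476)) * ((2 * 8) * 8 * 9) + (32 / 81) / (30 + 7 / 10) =-49624379792591 / 38469249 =-1289975.27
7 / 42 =1 / 6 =0.17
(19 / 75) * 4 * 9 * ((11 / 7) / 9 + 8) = 7828 / 105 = 74.55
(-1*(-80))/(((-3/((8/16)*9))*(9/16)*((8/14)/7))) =-7840/3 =-2613.33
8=8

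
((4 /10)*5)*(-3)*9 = -54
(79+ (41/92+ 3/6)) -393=-28801/92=-313.05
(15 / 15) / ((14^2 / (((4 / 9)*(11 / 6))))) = 11 / 2646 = 0.00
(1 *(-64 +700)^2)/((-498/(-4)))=3248.96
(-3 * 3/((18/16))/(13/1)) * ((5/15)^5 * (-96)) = 256/1053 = 0.24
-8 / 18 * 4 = -16 / 9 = -1.78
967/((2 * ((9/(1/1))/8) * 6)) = 1934/27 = 71.63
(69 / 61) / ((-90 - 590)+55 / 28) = -1932 / 1158085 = -0.00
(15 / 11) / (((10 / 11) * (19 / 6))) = 9 / 19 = 0.47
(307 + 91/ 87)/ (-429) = -26800/ 37323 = -0.72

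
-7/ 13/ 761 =-7/ 9893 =-0.00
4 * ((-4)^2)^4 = 262144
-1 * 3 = -3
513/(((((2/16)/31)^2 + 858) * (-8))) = -3943944/52770433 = -0.07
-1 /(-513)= 1 /513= 0.00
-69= -69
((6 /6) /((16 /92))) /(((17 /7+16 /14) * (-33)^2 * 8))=161 /871200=0.00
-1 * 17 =-17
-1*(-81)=81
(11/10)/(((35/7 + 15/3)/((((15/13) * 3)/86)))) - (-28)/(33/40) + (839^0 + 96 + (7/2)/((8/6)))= 49278881/368940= 133.57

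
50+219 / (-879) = 14577 / 293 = 49.75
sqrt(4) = 2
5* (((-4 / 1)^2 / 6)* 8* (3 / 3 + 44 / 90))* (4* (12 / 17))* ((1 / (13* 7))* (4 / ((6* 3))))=137216 / 125307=1.10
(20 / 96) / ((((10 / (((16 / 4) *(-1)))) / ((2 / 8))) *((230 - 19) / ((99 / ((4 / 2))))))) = -33 / 6752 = -0.00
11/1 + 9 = 20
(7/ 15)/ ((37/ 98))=686/ 555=1.24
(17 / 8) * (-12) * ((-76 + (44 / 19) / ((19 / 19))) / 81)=11900 / 513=23.20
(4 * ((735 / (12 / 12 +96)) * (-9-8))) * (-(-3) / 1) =-149940 / 97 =-1545.77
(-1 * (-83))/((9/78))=2158/3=719.33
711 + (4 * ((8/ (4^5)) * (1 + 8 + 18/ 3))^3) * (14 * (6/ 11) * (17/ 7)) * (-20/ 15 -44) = 127163889/ 180224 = 705.59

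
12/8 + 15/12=11/4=2.75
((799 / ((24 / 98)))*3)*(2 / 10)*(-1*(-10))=39151 / 2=19575.50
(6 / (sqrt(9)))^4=16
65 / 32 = 2.03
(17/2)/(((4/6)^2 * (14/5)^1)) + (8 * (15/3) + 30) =8605/112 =76.83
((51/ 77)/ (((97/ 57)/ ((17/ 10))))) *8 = 197676/ 37345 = 5.29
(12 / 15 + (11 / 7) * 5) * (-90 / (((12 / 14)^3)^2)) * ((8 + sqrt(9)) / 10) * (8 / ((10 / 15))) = -18672577 / 720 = -25934.13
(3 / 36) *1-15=-179 / 12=-14.92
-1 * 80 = -80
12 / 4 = 3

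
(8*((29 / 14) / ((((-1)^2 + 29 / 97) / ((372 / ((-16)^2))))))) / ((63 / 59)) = 5144977 / 296352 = 17.36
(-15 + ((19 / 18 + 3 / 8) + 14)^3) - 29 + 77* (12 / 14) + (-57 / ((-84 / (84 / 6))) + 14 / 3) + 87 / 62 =42945959065 / 11570688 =3711.62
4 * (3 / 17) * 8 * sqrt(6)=96 * sqrt(6) / 17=13.83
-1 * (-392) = 392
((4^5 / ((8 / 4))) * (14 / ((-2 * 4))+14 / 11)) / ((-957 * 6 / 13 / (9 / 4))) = 4368 / 3509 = 1.24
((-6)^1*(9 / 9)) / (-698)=3 / 349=0.01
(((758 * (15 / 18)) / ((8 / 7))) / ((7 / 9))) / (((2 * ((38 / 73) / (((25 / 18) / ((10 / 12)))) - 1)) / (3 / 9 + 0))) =-691675 / 4016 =-172.23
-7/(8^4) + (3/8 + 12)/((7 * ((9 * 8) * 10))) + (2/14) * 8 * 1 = 23421/20480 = 1.14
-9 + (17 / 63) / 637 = -361162 / 40131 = -9.00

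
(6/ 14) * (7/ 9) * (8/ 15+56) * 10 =1696/ 9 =188.44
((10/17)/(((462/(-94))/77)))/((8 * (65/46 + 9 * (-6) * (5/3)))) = 1081/83130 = 0.01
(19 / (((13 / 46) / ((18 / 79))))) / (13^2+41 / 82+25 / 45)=283176 / 3143647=0.09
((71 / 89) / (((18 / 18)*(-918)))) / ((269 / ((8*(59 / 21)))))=-16756 / 230767299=-0.00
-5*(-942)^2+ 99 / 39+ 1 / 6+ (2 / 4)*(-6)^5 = -4440705.29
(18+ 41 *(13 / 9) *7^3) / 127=182981 / 1143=160.09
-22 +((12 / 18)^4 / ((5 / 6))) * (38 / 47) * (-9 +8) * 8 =-149318 / 6345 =-23.53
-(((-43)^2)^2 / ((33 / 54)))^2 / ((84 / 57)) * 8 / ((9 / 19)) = -303799701615405192 / 847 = -358677333666357.96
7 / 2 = 3.50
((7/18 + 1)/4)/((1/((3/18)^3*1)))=25/15552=0.00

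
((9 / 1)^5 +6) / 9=6561.67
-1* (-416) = 416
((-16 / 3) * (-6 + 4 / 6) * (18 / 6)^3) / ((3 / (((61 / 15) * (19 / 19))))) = 15616 / 15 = 1041.07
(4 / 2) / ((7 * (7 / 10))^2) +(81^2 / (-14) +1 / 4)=-4497645 / 9604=-468.31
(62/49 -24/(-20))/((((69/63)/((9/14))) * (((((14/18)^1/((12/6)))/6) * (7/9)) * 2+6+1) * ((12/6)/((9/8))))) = 8916399/77785540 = 0.11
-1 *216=-216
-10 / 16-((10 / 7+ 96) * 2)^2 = -37969.93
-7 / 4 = -1.75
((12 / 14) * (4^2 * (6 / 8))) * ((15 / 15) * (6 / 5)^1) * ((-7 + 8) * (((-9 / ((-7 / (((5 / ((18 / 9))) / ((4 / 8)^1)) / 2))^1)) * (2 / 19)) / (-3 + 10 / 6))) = -2916 / 931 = -3.13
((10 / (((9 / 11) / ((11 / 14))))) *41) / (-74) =-24805 / 4662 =-5.32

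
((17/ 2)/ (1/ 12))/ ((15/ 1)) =34/ 5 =6.80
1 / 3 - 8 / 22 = -1 / 33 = -0.03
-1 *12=-12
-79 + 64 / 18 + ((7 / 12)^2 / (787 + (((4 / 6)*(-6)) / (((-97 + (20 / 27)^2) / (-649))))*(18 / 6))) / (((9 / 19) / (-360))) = -67764064697 / 893859822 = -75.81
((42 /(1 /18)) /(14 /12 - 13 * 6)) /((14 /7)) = -2268 /461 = -4.92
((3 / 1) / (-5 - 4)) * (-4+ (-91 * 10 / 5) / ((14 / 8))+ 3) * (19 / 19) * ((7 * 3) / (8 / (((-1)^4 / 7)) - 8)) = 245 / 16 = 15.31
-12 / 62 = -6 / 31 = -0.19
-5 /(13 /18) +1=-77 /13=-5.92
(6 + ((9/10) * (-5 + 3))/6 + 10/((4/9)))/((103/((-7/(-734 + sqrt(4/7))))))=329 * sqrt(7)/323702220 + 845201/323702220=0.00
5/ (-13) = -5/ 13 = -0.38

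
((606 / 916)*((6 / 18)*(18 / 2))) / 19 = 909 / 8702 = 0.10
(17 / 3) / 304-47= -42847 / 912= -46.98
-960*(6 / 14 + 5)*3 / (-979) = 109440 / 6853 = 15.97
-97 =-97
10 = 10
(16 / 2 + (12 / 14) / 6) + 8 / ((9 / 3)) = 227 / 21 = 10.81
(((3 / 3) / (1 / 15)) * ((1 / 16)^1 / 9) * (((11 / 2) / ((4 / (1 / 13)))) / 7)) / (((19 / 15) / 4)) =275 / 55328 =0.00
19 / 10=1.90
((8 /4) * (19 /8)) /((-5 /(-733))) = 13927 /20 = 696.35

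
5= 5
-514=-514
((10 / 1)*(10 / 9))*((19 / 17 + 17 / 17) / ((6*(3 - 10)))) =-200 / 357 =-0.56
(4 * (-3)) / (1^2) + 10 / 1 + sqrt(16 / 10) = -2 + 2 * sqrt(10) / 5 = -0.74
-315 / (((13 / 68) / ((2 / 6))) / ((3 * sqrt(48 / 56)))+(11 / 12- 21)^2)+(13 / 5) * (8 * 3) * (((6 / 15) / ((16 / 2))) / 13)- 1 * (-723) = 60147360 * sqrt(42) / 974913084601+17608368828864681 / 24372827115025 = 722.46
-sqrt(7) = -2.65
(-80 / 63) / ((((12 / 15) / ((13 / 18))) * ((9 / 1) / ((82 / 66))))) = -26650 / 168399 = -0.16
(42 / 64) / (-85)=-21 / 2720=-0.01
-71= -71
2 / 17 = 0.12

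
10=10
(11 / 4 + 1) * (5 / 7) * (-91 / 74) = -975 / 296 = -3.29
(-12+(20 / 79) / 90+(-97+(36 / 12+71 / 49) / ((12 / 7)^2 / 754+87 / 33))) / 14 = -40935061267 / 5340410586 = -7.67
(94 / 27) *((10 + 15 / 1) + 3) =2632 / 27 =97.48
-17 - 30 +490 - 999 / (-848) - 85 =304583 / 848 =359.18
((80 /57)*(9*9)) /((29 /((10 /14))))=10800 /3857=2.80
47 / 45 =1.04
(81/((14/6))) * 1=243/7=34.71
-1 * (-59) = 59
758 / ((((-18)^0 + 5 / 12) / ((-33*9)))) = -2701512 / 17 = -158912.47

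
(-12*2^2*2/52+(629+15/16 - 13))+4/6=384233/624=615.76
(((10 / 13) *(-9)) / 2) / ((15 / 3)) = -9 / 13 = -0.69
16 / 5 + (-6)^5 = -38864 / 5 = -7772.80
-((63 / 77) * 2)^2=-324 / 121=-2.68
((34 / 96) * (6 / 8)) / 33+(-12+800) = 1664273 / 2112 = 788.01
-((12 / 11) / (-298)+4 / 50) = -3128 / 40975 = -0.08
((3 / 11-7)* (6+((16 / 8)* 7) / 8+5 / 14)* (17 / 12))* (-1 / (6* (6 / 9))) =142783 / 7392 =19.32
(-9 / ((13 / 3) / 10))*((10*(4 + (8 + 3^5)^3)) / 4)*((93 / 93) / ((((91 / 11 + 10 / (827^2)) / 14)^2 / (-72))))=947280318231498464009412000 / 5595091598845957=169305596074.05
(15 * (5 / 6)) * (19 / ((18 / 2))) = 475 / 18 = 26.39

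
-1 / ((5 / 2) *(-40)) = 1 / 100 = 0.01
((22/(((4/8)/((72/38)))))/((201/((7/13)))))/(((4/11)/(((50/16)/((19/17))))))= 1079925/628862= 1.72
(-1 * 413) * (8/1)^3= -211456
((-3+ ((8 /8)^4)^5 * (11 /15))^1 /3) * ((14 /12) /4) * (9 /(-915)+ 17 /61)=-4879 /82350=-0.06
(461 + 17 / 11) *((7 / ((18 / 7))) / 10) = 20776 / 165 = 125.92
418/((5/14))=5852/5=1170.40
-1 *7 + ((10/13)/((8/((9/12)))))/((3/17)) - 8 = -3035/208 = -14.59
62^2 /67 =3844 /67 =57.37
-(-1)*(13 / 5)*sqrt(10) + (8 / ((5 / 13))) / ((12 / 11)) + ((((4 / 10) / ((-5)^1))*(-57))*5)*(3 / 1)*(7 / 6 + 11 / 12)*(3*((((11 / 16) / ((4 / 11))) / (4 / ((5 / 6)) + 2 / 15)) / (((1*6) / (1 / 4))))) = 34.11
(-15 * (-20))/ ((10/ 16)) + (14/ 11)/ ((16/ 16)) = 5294/ 11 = 481.27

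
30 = 30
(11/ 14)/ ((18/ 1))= 11/ 252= 0.04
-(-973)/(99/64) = 62272/99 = 629.01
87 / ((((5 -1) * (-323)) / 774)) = -33669 / 646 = -52.12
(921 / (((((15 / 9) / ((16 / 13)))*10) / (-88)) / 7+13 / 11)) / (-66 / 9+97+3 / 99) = 28083132 / 3172195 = 8.85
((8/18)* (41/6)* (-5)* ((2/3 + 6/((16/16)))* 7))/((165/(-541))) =2323.49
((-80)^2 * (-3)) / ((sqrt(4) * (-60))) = 160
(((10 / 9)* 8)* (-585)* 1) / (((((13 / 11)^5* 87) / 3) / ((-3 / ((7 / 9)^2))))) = 15654157200 / 40585181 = 385.71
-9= -9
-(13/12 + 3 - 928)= 11087/12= 923.92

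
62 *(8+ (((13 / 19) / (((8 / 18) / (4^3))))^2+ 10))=217674684 / 361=602976.96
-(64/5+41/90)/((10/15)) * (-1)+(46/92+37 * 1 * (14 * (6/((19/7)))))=1328597/1140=1165.44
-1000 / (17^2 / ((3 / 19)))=-3000 / 5491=-0.55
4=4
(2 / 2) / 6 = 0.17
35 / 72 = 0.49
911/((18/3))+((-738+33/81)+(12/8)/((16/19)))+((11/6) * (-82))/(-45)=-2508353/4320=-580.64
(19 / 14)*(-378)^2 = 193914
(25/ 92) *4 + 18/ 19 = 889/ 437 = 2.03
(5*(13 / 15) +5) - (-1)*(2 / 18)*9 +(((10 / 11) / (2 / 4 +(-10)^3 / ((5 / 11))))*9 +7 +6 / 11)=2594870 / 145167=17.88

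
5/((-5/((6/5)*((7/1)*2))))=-84/5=-16.80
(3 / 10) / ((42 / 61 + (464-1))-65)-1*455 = -110655817 / 243200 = -455.00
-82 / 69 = -1.19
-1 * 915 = -915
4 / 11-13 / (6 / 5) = -691 / 66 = -10.47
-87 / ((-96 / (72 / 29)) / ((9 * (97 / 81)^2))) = 9409 / 324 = 29.04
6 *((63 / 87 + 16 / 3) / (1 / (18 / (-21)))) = -31.15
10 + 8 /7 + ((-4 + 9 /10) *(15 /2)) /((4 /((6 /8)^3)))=62295 /7168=8.69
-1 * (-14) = 14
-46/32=-23/16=-1.44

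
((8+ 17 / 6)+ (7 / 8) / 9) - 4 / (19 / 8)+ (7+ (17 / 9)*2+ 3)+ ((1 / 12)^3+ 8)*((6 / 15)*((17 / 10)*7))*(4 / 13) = 3707099 / 106704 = 34.74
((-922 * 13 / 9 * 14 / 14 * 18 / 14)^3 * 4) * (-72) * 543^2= 146222756609321763072 / 343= 426305412855165490.01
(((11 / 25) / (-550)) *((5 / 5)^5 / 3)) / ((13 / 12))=-2 / 8125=-0.00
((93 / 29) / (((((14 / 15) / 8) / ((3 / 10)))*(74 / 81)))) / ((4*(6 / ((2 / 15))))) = 7533 / 150220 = 0.05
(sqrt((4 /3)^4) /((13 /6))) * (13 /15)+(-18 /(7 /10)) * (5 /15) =-7.86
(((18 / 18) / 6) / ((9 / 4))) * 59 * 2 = 236 / 27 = 8.74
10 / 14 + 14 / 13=1.79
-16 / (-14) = 8 / 7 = 1.14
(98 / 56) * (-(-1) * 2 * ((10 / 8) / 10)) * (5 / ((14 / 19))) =95 / 32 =2.97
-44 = -44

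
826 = 826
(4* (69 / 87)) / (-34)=-46 / 493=-0.09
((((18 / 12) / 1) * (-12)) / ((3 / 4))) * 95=-2280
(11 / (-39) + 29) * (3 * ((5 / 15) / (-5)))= -224 / 39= -5.74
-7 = -7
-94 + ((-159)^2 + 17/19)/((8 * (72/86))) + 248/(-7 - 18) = 125541611/34200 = 3670.81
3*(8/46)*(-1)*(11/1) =-132/23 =-5.74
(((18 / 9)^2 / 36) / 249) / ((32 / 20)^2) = 25 / 143424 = 0.00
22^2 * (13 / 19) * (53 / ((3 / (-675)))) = -75032100 / 19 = -3949057.89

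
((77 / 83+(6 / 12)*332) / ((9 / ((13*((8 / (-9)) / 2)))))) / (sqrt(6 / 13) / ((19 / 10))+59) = -199486008020 / 109825132959+136887400*sqrt(78) / 109825132959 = -1.81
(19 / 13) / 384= 19 / 4992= 0.00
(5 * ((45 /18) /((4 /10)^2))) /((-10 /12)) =-375 /4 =-93.75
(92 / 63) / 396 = 23 / 6237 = 0.00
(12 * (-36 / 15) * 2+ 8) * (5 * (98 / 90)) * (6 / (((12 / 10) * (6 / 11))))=-66836 / 27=-2475.41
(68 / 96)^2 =289 / 576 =0.50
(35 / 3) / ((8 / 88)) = 385 / 3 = 128.33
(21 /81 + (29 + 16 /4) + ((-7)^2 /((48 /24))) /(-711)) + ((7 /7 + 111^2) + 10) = 52750049 /4266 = 12365.22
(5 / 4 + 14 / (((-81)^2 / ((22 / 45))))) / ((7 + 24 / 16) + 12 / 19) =28071683 / 204900030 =0.14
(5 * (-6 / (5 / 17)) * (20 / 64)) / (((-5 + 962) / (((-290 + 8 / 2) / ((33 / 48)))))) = 4420 / 319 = 13.86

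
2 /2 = 1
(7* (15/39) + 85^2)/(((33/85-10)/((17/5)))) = -27154440/10621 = -2556.67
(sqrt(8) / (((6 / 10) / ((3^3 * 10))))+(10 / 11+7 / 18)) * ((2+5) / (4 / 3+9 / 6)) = 1799 / 561+37800 * sqrt(2) / 17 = 3147.75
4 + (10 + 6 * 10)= 74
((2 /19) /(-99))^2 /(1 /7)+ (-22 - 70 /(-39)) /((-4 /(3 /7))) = 697020265 /321972651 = 2.16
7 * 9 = 63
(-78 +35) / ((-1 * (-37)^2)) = 43 / 1369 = 0.03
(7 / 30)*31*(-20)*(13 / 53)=-5642 / 159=-35.48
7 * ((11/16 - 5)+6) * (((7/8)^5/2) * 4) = 3176523/262144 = 12.12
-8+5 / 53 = -419 / 53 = -7.91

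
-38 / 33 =-1.15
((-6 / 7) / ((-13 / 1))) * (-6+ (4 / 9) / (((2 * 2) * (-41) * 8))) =-17713 / 44772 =-0.40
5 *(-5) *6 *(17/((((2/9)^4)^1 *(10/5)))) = -8365275/16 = -522829.69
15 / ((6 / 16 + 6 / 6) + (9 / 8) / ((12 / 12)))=6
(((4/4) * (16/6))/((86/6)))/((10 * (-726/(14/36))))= -0.00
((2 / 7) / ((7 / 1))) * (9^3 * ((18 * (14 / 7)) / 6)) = 8748 / 49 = 178.53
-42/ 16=-21/ 8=-2.62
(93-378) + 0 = -285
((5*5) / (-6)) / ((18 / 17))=-425 / 108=-3.94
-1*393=-393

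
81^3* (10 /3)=1771470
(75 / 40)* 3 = 45 / 8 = 5.62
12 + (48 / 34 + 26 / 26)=245 / 17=14.41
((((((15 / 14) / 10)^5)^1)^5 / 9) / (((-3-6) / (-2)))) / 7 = 10460353203 / 5284681618822285532935702846518591488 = 0.00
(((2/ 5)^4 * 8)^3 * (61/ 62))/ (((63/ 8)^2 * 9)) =4093640704/ 270349365234375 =0.00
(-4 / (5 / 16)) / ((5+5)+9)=-0.67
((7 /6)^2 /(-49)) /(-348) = 1 /12528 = 0.00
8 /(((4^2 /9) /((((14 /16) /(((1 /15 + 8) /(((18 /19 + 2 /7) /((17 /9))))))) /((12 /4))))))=16605 /156332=0.11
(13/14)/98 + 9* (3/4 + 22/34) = 12.58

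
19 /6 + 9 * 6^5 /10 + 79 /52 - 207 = 6796.09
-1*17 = -17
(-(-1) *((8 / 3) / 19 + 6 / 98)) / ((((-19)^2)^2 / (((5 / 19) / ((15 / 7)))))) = 563 / 2963890503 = 0.00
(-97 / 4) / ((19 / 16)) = -388 / 19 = -20.42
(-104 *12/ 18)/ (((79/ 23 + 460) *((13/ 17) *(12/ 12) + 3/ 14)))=-66976/ 438273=-0.15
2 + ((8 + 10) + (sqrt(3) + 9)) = sqrt(3) + 29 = 30.73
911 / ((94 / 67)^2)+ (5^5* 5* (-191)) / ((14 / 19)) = -250485779897 / 61852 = -4049760.39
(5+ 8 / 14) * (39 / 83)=1521 / 581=2.62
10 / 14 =5 / 7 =0.71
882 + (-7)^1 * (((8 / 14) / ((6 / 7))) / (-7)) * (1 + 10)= 2668 / 3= 889.33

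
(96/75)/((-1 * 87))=-32/2175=-0.01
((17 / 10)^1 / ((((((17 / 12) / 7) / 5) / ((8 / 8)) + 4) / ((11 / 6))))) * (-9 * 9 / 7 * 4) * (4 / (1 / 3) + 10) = -1332936 / 1697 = -785.47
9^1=9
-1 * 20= -20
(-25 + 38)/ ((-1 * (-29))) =13/ 29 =0.45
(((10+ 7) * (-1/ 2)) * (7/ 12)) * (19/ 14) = -323/ 48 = -6.73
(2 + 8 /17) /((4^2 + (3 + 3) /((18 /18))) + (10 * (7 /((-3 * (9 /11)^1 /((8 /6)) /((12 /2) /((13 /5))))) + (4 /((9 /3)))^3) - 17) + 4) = -14742 /328457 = -0.04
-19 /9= -2.11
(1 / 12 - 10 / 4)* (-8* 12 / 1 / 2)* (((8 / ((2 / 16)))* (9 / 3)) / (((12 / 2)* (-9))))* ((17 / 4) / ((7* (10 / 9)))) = -7888 / 35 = -225.37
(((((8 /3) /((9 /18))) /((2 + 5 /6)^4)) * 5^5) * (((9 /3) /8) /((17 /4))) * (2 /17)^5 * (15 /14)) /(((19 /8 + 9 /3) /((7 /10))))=6220800000 /86687737719307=0.00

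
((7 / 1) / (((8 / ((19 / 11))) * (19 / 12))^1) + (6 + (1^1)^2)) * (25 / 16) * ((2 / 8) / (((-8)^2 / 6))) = 13125 / 45056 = 0.29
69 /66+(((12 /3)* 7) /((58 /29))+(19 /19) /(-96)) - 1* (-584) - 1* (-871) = 1552357 /1056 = 1470.04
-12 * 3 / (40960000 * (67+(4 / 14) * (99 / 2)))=-63 / 5816320000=-0.00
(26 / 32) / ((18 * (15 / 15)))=13 / 288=0.05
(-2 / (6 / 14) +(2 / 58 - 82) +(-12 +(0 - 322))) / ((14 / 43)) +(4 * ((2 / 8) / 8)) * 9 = -6288859 / 4872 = -1290.82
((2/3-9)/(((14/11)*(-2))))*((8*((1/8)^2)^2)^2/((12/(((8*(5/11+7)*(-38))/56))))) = -19475/462422016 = -0.00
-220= -220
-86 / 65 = -1.32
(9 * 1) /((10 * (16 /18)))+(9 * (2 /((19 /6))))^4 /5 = 2187338337 /10425680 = 209.80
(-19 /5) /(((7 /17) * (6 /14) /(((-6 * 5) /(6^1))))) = 323 /3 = 107.67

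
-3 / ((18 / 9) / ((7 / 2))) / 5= -21 / 20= -1.05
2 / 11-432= -4750 / 11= -431.82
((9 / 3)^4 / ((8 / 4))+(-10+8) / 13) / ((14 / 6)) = 3147 / 182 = 17.29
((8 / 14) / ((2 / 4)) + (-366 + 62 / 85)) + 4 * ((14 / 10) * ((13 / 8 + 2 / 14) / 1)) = -421531 / 1190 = -354.23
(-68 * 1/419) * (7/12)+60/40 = 3533/2514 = 1.41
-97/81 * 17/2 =-1649/162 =-10.18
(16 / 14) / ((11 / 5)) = 40 / 77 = 0.52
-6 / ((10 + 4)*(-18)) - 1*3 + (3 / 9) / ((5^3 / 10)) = -3097 / 1050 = -2.95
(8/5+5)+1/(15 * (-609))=12058/1827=6.60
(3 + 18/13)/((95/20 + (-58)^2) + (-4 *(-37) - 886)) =228/136799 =0.00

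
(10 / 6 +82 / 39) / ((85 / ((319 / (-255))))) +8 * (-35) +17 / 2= -153035087 / 563550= -271.56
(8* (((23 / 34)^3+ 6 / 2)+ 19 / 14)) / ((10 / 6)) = 3851823 / 171955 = 22.40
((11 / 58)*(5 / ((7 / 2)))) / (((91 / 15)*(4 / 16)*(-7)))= -3300 / 129311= -0.03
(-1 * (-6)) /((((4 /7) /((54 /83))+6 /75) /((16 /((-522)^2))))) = 175 /476006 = 0.00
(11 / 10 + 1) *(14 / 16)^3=7203 / 5120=1.41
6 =6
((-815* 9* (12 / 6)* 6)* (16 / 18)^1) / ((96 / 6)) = -4890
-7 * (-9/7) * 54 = 486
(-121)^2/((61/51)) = 12240.84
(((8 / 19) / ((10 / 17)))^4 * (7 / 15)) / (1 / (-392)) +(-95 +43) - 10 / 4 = -250512763363 / 2443518750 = -102.52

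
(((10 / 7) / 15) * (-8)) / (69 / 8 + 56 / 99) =-4224 / 50953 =-0.08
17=17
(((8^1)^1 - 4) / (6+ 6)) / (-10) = -1 / 30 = -0.03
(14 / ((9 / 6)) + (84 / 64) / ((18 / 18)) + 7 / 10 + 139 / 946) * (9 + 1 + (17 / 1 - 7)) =1304659 / 5676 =229.86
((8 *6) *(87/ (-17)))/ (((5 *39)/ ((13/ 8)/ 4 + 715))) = -901.22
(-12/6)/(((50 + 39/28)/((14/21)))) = -112/4317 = -0.03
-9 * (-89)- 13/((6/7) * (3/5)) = 775.72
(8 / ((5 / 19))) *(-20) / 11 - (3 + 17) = -828 / 11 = -75.27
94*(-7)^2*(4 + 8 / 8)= 23030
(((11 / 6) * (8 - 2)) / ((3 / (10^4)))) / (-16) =-6875 / 3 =-2291.67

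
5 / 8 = 0.62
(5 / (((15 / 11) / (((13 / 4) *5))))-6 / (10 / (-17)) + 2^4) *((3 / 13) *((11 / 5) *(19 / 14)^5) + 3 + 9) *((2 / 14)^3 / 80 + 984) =1786043223015559911 / 1475789056000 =1210229.35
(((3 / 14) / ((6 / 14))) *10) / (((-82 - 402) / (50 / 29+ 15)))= -0.17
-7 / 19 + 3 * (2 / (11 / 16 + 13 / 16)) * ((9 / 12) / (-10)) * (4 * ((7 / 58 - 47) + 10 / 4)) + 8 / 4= 151213 / 2755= 54.89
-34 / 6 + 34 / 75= -391 / 75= -5.21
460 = 460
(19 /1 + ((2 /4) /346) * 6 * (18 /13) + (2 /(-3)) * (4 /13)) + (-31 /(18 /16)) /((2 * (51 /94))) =-6.59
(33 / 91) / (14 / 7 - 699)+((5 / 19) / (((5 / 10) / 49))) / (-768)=-15780383 / 462763392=-0.03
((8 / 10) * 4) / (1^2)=16 / 5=3.20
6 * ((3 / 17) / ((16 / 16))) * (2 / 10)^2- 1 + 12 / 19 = -2633 / 8075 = -0.33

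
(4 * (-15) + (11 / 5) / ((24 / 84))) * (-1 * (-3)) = -156.90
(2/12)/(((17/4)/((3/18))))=1/153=0.01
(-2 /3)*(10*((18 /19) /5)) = -24 /19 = -1.26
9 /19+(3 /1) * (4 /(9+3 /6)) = 33 /19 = 1.74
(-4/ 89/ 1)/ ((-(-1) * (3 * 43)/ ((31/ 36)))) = -31/ 103329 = -0.00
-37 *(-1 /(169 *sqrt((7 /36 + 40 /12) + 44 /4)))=222 *sqrt(523) /88387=0.06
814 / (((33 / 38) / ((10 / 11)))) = 28120 / 33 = 852.12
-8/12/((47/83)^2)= -13778/6627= -2.08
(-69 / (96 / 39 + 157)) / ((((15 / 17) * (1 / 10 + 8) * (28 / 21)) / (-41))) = 1.86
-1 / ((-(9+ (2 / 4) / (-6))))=12 / 107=0.11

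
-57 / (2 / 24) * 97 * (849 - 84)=-50756220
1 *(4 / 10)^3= 8 / 125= 0.06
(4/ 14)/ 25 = 2/ 175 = 0.01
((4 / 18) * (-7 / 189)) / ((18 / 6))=-2 / 729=-0.00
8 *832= 6656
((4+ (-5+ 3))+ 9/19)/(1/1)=47/19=2.47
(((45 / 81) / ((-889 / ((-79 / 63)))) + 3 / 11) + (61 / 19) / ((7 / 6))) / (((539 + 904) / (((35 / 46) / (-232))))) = -398402975 / 57940898059044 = -0.00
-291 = -291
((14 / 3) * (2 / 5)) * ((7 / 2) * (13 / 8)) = 637 / 60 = 10.62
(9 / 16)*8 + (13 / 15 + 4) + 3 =371 / 30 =12.37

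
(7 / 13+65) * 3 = 2556 / 13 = 196.62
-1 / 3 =-0.33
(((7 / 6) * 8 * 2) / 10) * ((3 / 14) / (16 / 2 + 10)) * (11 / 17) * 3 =11 / 255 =0.04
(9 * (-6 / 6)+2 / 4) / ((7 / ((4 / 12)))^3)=-0.00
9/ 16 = 0.56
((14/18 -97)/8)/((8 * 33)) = -433/9504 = -0.05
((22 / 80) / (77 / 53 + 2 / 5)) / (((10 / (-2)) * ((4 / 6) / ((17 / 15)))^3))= -2864279 / 19640000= -0.15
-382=-382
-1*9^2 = -81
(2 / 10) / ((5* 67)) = 0.00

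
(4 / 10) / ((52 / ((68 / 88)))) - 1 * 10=-28583 / 2860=-9.99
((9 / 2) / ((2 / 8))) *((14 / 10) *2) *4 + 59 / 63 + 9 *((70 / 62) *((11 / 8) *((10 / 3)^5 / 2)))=90152057 / 29295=3077.39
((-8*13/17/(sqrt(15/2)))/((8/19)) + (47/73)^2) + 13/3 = 75904/15987 -247*sqrt(30)/255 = -0.56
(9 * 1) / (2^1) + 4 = 17 / 2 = 8.50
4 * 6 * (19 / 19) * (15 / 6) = 60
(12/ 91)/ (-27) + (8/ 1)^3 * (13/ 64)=85172/ 819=104.00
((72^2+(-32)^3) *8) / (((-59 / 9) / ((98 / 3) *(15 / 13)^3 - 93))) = -1441330.02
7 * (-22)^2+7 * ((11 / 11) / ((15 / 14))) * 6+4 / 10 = 17138 / 5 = 3427.60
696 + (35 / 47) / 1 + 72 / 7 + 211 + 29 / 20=6050181 / 6580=919.48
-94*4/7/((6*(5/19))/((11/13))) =-28.79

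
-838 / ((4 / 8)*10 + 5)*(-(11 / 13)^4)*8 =49076632 / 142805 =343.66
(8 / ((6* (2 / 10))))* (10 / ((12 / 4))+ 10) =800 / 9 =88.89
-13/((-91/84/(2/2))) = 12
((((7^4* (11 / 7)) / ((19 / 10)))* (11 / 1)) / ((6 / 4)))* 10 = 8300600 / 57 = 145624.56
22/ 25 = 0.88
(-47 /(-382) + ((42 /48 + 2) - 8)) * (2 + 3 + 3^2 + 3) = -129931 /1528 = -85.03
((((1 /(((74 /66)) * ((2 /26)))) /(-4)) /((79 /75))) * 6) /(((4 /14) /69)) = -46621575 /11692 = -3987.48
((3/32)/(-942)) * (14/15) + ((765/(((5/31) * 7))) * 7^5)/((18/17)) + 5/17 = 13778804049721/1281120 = 10755279.79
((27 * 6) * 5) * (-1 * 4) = -3240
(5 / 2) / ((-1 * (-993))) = 5 / 1986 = 0.00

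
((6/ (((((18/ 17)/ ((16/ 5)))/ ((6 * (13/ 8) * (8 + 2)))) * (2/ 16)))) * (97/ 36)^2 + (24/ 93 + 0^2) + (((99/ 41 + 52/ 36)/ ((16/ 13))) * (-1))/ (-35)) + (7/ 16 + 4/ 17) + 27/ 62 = 100643189141371/ 980093520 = 102687.33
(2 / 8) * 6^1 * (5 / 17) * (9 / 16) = 135 / 544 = 0.25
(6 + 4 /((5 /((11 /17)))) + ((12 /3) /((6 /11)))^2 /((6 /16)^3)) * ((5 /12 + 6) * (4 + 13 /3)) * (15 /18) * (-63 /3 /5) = -28564711945 /148716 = -192075.58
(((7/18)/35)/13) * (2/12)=1/7020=0.00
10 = 10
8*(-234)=-1872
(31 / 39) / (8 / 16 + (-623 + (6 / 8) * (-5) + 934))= 124 / 48009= 0.00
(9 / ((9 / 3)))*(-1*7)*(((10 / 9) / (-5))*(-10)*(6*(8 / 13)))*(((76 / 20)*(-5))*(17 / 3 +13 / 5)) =1055488 / 39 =27063.79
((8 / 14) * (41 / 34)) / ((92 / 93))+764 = 4185949 / 5474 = 764.70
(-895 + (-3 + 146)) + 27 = -725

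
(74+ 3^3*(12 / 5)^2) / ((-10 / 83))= -238127 / 125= -1905.02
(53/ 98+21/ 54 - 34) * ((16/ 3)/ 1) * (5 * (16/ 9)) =-18667520/ 11907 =-1567.78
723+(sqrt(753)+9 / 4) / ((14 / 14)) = sqrt(753)+2901 / 4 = 752.69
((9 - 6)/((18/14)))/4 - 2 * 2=-41/12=-3.42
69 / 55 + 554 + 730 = 70689 / 55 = 1285.25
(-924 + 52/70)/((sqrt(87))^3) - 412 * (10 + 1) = -4533.14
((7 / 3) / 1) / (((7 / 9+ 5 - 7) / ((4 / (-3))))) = 28 / 11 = 2.55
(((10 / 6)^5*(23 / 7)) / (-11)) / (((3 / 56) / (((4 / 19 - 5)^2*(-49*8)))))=1866537400000 / 2894859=644776.62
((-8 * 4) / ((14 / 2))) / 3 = -32 / 21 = -1.52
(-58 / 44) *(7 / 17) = -203 / 374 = -0.54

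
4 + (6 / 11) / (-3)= 42 / 11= 3.82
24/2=12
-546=-546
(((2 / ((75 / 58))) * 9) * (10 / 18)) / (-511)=-116 / 7665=-0.02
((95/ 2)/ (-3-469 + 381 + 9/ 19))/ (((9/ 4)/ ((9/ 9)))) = -361/ 1548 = -0.23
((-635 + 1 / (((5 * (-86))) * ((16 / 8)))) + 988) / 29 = 303579 / 24940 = 12.17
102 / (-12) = -17 / 2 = -8.50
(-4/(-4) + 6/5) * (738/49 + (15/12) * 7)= 52.38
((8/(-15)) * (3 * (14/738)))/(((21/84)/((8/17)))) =-1792/31365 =-0.06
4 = 4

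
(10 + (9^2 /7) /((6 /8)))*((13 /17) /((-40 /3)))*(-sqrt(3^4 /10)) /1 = 31239*sqrt(10) /23800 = 4.15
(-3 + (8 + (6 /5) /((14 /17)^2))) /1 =3317 /490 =6.77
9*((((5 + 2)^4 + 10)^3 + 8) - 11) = 126134572752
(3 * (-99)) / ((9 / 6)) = -198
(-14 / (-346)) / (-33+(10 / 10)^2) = -7 / 5536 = -0.00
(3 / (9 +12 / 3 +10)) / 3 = 1 / 23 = 0.04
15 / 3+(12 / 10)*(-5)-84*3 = -253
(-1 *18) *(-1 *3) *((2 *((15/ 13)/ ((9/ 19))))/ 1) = 3420/ 13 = 263.08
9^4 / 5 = 6561 / 5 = 1312.20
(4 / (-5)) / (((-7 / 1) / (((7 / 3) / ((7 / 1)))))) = 4 / 105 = 0.04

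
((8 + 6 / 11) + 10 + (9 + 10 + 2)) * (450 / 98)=97875 / 539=181.59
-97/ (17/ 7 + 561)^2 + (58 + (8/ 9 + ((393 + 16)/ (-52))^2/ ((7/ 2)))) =76.56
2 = 2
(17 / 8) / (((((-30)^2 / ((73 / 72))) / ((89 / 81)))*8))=110449 / 335923200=0.00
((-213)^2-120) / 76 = 45249 / 76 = 595.38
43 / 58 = 0.74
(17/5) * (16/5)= 272/25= 10.88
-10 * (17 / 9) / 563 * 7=-1190 / 5067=-0.23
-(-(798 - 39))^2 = -576081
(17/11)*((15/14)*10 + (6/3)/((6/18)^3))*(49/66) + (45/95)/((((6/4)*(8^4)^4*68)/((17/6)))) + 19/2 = 216787523462919880825/2588443885831192576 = 83.75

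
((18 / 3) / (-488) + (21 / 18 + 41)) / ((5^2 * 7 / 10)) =30857 / 12810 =2.41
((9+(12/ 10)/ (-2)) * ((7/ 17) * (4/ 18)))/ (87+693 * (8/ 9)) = 196/ 179265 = 0.00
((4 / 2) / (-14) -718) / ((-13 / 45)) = 2485.88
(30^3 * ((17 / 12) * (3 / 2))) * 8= 459000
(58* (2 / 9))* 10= 1160 / 9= 128.89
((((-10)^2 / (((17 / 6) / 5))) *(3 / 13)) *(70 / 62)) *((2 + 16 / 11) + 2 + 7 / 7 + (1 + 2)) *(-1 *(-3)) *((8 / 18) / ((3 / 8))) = 8960000 / 5797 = 1545.63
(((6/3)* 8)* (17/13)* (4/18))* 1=544/117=4.65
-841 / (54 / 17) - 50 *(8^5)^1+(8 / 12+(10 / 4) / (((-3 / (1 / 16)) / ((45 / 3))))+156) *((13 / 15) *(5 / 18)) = -8494643567 / 5184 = -1638627.23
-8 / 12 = -0.67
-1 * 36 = -36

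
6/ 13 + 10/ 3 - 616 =-23876/ 39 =-612.21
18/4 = 9/2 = 4.50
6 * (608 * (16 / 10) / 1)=5836.80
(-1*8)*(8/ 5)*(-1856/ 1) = 118784/ 5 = 23756.80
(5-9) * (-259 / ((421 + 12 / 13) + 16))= 13468 / 5693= 2.37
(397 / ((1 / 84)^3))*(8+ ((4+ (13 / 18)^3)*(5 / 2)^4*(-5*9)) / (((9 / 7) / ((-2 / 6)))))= 76337307773573 / 162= 471217949219.59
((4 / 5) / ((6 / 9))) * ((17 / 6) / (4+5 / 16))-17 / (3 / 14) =-27098 / 345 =-78.54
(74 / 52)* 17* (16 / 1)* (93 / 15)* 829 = 129317368 / 65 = 1989497.97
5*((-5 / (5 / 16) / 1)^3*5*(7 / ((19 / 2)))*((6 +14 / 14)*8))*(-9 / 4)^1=180633600 / 19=9507031.58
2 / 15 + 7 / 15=3 / 5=0.60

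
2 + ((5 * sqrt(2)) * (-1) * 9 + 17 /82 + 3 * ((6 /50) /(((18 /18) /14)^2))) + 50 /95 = 2854787 /38950-45 * sqrt(2) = 9.65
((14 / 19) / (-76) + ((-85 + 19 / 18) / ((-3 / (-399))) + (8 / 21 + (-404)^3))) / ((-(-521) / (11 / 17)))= -81907.50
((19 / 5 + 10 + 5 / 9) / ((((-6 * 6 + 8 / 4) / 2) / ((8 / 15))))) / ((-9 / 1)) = 304 / 6075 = 0.05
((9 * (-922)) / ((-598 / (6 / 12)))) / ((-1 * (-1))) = 4149 / 598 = 6.94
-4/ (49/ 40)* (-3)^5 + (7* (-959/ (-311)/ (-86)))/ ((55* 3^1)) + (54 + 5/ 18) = 274976570192/ 324362115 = 847.75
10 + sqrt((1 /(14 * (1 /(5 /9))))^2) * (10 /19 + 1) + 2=28873 /2394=12.06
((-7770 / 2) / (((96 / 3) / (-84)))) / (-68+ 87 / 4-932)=-11655 / 1118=-10.42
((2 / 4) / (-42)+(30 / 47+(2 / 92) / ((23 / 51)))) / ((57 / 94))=1408891 / 1266426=1.11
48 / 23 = 2.09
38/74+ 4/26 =321/481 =0.67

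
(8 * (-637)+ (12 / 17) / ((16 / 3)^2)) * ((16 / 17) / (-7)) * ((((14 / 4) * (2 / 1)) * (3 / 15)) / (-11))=-5544421 / 63580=-87.20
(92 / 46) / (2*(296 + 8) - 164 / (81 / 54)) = 3 / 748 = 0.00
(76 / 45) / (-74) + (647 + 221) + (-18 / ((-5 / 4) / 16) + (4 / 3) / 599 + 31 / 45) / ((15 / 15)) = 219227855 / 199467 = 1099.07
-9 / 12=-0.75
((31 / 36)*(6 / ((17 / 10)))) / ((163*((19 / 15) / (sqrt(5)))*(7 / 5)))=3875*sqrt(5) / 368543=0.02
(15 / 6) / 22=5 / 44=0.11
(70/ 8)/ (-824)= -35/ 3296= -0.01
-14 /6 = -7 /3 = -2.33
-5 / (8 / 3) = -15 / 8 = -1.88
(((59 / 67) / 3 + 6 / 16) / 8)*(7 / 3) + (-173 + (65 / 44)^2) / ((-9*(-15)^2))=293496529 / 1050667200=0.28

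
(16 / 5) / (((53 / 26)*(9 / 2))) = 832 / 2385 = 0.35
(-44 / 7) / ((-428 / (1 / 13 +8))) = 165 / 1391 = 0.12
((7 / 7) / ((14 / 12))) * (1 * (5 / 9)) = 10 / 21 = 0.48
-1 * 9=-9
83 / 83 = 1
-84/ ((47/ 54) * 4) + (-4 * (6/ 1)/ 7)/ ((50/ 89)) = -248646/ 8225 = -30.23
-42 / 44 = -21 / 22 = -0.95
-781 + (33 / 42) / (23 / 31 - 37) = -12290157 / 15736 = -781.02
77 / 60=1.28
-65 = -65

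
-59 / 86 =-0.69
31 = 31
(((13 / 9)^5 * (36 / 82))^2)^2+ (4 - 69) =-36273071423468068919249 / 5236192181870167076001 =-6.93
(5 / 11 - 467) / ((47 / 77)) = -35924 / 47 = -764.34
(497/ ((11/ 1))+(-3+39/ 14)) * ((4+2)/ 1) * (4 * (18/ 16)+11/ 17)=519375/ 374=1388.70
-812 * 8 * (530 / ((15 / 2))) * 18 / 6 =-1377152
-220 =-220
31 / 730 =0.04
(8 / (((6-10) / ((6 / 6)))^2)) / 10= 1 / 20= 0.05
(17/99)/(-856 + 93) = -17/75537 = -0.00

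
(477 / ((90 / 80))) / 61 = 424 / 61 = 6.95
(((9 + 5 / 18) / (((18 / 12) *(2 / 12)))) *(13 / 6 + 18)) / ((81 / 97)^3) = 18442383311 / 14348907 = 1285.28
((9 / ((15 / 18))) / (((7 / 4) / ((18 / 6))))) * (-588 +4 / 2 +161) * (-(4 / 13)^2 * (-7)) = -881280 / 169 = -5214.67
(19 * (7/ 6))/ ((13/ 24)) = 532/ 13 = 40.92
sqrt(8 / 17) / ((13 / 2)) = 4 * sqrt(34) / 221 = 0.11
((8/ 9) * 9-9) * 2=-2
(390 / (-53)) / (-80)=39 / 424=0.09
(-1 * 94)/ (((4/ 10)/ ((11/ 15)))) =-517/ 3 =-172.33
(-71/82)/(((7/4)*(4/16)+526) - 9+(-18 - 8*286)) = 568/1173297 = 0.00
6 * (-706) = -4236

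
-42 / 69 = -14 / 23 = -0.61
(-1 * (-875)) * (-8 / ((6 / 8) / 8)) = -224000 / 3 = -74666.67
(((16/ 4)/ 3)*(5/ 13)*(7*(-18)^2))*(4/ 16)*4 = 15120/ 13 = 1163.08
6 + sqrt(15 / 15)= 7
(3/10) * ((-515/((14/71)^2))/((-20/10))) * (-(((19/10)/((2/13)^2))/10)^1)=-5001675159/313600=-15949.22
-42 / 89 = -0.47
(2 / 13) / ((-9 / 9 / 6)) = -12 / 13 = -0.92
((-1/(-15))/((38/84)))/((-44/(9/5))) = -63/10450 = -0.01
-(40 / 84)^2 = -100 / 441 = -0.23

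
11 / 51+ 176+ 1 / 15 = 14984 / 85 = 176.28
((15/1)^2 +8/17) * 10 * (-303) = -11613990/17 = -683175.88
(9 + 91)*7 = 700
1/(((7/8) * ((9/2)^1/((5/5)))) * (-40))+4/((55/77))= 5.59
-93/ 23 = -4.04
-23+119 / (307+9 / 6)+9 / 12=-53961 / 2468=-21.86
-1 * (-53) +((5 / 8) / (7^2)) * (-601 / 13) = 267083 / 5096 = 52.41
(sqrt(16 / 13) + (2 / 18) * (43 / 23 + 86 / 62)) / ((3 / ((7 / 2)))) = 301 / 713 + 14 * sqrt(13) / 39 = 1.72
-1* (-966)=966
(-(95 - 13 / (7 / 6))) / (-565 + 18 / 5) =2935 / 19649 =0.15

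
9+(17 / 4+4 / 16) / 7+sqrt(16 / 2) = 12.47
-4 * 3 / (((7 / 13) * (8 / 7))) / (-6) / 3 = 13 / 12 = 1.08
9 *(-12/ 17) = -108/ 17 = -6.35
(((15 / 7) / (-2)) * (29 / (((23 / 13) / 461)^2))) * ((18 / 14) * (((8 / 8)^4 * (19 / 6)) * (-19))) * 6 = 50760690792435 / 51842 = 979142216.59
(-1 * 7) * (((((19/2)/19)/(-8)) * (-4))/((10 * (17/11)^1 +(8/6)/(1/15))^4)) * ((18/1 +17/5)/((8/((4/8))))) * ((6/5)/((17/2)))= -10966109/52437996000000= -0.00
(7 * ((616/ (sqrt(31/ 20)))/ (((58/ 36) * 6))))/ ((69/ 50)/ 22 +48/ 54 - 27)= -256132800 * sqrt(155)/ 231833221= -13.75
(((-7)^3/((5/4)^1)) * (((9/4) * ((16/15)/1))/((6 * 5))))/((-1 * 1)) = 21.95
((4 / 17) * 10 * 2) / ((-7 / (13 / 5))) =-208 / 119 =-1.75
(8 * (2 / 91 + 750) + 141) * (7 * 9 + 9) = 40236984 / 91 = 442164.66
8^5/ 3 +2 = 32774/ 3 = 10924.67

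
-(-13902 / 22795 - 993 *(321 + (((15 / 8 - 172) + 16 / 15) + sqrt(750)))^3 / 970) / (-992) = -103487816231781709 / 26049761280000 - 111229997659 *sqrt(30) / 307916800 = -5951.26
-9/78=-0.12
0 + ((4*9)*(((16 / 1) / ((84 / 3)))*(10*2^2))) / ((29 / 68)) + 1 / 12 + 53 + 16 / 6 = 1611989 / 812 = 1985.21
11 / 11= 1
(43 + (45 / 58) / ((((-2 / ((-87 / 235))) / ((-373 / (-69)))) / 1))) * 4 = 189289 / 1081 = 175.11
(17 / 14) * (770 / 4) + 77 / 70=234.85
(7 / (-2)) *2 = -7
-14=-14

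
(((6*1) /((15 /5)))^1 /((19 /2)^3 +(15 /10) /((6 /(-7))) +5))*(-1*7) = -112 /6885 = -0.02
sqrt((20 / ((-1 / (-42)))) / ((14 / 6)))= 6 * sqrt(10)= 18.97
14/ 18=7/ 9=0.78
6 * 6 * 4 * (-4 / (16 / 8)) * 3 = -864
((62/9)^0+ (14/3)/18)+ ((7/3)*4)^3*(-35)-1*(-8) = -768070/27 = -28447.04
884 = 884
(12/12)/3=1/3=0.33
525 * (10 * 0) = 0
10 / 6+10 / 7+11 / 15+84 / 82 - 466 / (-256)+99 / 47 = 75794429 / 8632960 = 8.78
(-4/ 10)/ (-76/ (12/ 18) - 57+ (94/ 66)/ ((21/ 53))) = 693/ 290030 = 0.00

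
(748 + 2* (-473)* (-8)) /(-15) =-2772 /5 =-554.40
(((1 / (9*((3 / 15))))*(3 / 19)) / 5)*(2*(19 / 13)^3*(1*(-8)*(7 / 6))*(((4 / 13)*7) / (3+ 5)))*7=-495292 / 257049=-1.93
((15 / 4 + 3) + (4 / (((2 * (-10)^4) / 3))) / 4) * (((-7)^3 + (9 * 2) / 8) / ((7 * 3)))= -61336363 / 560000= -109.53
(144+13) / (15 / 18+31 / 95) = 89490 / 661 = 135.39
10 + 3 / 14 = 143 / 14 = 10.21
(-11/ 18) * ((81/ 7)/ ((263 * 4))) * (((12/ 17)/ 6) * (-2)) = 99/ 62594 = 0.00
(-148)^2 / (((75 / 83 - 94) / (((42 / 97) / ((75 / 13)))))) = -330881824 / 18737975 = -17.66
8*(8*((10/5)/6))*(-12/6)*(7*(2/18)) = -33.19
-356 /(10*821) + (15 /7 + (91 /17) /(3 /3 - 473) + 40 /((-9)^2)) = 48221451491 /18676140840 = 2.58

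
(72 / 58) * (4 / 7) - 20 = -3916 / 203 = -19.29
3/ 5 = 0.60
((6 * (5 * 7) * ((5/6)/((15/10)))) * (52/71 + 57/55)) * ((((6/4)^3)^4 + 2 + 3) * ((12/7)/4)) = 19060591735/1599488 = 11916.68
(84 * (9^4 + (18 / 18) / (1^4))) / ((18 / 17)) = 1561756 / 3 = 520585.33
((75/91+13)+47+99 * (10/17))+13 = 204296/1547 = 132.06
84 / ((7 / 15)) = 180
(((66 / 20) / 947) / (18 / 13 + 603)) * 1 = 143 / 24801930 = 0.00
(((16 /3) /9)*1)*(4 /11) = 64 /297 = 0.22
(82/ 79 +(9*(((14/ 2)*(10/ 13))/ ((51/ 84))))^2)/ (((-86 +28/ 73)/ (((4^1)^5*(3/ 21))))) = -918941412058112/ 84403353125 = -10887.50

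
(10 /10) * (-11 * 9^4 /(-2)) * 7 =505197 /2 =252598.50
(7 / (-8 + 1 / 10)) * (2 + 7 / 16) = -1365 / 632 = -2.16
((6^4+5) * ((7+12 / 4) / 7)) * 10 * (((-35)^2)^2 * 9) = 251011687500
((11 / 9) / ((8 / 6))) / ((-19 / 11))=-0.53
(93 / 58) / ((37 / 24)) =1116 / 1073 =1.04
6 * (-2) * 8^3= -6144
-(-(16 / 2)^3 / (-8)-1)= -63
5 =5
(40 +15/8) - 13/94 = 15693/376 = 41.74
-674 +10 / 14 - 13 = -686.29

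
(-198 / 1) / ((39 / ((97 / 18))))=-1067 / 39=-27.36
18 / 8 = 9 / 4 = 2.25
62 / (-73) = -0.85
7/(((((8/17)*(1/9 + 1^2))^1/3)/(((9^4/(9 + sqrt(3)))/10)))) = 63241479/20800 - 7026831*sqrt(3)/20800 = 2455.32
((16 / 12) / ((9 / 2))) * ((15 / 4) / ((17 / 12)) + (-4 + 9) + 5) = 1720 / 459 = 3.75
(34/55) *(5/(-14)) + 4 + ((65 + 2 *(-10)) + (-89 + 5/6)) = -18197/462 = -39.39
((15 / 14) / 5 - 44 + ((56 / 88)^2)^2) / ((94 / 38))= -169885061 / 9633778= -17.63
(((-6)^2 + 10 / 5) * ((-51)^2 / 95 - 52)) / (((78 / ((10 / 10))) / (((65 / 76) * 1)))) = -2339 / 228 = -10.26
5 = 5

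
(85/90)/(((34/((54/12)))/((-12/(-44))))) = 3/88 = 0.03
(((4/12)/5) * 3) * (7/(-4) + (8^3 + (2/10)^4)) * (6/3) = 1275629/6250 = 204.10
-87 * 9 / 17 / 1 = -783 / 17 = -46.06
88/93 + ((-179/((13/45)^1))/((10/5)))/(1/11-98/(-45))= -368242501/2715414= -135.61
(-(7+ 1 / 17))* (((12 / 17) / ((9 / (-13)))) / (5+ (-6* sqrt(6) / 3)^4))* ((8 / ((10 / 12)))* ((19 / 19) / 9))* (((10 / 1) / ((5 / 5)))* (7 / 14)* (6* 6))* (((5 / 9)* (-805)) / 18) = -38272000 / 647649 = -59.09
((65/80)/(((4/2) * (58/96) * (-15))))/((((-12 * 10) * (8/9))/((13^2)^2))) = 1113879/92800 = 12.00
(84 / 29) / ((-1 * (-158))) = 42 / 2291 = 0.02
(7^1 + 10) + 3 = 20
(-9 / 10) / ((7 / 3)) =-0.39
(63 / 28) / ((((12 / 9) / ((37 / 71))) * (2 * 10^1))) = 0.04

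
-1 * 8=-8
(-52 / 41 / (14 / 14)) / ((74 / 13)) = -338 / 1517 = -0.22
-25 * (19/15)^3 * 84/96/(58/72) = -48013/870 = -55.19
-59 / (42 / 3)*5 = -295 / 14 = -21.07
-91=-91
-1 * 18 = -18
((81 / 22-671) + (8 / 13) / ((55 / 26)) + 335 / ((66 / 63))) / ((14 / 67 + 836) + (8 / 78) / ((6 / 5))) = -149717061 / 360564160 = -0.42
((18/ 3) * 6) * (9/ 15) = 108/ 5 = 21.60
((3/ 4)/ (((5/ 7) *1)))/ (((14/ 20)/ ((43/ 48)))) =43/ 32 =1.34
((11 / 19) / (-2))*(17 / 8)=-187 / 304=-0.62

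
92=92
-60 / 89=-0.67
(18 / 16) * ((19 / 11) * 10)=855 / 44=19.43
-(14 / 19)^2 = -196 / 361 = -0.54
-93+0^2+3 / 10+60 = -327 / 10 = -32.70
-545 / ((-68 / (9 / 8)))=4905 / 544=9.02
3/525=1/175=0.01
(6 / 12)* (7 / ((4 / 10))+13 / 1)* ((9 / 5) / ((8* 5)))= 549 / 800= 0.69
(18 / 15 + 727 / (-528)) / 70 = -467 / 184800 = -0.00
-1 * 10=-10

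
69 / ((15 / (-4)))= -92 / 5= -18.40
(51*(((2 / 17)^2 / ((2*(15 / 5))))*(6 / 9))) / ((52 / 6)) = 2 / 221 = 0.01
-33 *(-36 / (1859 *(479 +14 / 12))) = 648 / 486889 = 0.00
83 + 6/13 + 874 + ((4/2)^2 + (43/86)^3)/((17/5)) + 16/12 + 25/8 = 2554229/2652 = 963.13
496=496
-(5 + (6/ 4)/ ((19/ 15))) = -235/ 38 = -6.18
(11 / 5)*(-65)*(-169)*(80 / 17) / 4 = 483340 / 17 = 28431.76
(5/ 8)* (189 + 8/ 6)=2855/ 24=118.96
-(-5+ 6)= -1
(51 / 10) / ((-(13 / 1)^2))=-51 / 1690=-0.03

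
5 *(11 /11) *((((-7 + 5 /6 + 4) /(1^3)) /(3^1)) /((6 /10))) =-325 /54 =-6.02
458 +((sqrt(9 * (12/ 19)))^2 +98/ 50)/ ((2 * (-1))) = 431469/ 950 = 454.18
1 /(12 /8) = 2 /3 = 0.67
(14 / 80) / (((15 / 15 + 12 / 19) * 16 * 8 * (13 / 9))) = 0.00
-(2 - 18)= 16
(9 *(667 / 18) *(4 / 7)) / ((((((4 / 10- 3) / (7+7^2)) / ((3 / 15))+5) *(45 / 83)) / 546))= 161211232 / 4005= 40252.49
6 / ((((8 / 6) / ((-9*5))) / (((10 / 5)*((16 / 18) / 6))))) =-60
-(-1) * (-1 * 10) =-10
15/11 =1.36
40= 40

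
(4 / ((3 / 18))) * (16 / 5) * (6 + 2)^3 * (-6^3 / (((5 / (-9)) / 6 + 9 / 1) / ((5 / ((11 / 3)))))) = -6879707136 / 5291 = -1300265.95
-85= -85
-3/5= -0.60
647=647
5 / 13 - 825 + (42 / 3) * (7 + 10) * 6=7844 / 13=603.38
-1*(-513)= 513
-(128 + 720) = -848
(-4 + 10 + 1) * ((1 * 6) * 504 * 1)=21168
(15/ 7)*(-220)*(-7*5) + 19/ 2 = 33019/ 2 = 16509.50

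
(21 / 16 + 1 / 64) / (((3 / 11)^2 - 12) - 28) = -10285 / 309184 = -0.03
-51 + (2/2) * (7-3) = -47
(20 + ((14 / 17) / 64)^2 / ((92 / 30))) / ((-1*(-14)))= 272261855 / 190582784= 1.43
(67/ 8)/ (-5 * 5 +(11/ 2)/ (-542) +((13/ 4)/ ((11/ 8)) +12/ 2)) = -199727/ 396986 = -0.50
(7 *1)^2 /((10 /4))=98 /5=19.60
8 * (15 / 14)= 60 / 7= 8.57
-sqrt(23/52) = -sqrt(299)/26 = -0.67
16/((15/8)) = 128/15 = 8.53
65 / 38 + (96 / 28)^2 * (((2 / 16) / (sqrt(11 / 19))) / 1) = 65 / 38 + 72 * sqrt(209) / 539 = 3.64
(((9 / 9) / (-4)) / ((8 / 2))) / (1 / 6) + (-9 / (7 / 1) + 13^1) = 635 / 56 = 11.34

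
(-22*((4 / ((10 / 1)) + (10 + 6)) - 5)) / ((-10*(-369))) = -209 / 3075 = -0.07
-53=-53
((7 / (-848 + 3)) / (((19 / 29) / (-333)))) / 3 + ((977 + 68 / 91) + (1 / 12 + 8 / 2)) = 1326009137 / 1348620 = 983.23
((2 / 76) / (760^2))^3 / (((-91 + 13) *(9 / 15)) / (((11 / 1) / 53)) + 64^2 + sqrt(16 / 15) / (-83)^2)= 166696735554327 / 6822248436139508230268280759084646400000 -833569 *sqrt(15) / 3411124218069754115134140379542323200000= 0.00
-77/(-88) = 7/8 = 0.88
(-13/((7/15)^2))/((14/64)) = -93600/343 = -272.89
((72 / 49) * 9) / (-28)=-162 / 343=-0.47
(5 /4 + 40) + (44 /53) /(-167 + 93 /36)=17251773 /418276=41.24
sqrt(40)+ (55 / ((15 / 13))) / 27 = 143 / 81+ 2 * sqrt(10) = 8.09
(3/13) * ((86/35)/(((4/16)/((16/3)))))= 5504/455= 12.10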